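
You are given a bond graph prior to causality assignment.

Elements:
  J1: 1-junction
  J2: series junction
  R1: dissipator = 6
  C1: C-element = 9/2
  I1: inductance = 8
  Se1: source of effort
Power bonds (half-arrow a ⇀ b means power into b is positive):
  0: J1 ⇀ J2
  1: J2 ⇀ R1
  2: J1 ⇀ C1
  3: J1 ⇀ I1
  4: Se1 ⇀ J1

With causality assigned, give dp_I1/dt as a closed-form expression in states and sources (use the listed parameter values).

dp_I1/dt = E_Se1 - 3*p_I1/4 - 2*q_C1/9

bond 4 |J1  (Se1: effort source, stroke at far end)
bond 2 |J1  (C1 outputs effort q/C1)
bond 3 |I1  (prefer integral on I1)
bond 0 |J1  (J1 flow already set via bond 3)
bond 1 |J2  (J2 flow already set via bond 0)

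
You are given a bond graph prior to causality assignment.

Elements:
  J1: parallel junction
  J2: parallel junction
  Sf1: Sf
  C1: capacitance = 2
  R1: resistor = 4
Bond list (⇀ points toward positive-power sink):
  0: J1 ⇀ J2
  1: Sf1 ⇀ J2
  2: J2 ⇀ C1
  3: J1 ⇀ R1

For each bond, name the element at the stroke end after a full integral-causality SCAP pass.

b1 |Sf1  (source Sf1 imposes f)
b2 |J2  (C1 outputs effort q/C1)
b0 |J1  (J2: bond 2 brought effort, rest push out)
b3 |R1  (J1: bond 0 brought effort, rest push out)

#0 |J1
#1 |Sf1
#2 |J2
#3 |R1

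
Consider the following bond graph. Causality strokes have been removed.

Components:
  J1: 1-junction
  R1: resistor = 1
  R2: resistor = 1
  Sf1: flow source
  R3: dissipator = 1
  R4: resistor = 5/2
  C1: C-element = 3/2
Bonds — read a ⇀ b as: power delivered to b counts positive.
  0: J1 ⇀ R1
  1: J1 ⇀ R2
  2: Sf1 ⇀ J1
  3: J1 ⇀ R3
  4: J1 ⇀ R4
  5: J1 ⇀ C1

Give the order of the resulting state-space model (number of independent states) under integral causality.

1  (C1 all integral)

#2 |Sf1  (Sf1 (Sf) sets flow on bond)
#0 |J1  (1-jn J1 has f-setter on 2)
#1 |J1  (J1: bond 2 brought flow, rest push out)
#3 |J1  (J1: bond 2 brought flow, rest push out)
#4 |J1  (1-jn J1 has f-setter on 2)
#5 |J1  (common-f at J1 fixed by 2)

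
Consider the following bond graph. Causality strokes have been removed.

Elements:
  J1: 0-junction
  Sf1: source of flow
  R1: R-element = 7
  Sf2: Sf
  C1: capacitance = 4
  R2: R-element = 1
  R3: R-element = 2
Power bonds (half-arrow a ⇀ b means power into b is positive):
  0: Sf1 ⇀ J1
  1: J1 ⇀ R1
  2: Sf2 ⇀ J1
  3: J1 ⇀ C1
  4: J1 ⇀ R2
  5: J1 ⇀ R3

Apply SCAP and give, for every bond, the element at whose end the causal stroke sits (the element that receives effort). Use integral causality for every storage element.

b0 stroke at Sf1  (Sf1 fixes flow; stroke at Sf1)
b2 stroke at Sf2  (Sf2 fixes flow; stroke at Sf2)
b3 stroke at J1  (C1 integral (e out))
b1 stroke at R1  (common-e at J1 fixed by 3)
b4 stroke at R2  (J1: bond 3 brought effort, rest push out)
b5 stroke at R3  (common-e at J1 fixed by 3)

bond 0 stroke at Sf1
bond 1 stroke at R1
bond 2 stroke at Sf2
bond 3 stroke at J1
bond 4 stroke at R2
bond 5 stroke at R3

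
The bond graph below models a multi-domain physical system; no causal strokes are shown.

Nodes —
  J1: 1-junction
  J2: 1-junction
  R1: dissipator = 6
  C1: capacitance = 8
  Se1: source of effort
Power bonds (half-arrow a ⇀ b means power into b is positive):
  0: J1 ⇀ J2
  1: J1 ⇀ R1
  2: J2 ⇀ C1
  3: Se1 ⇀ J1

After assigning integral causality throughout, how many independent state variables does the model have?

1  (C1 all integral)

#3 stroke→J1  (Se1 (Se) sets effort on bond)
#2 stroke→J2  (prefer integral on C1)
#0 stroke→J1  (closing 1-jn rule on J2)
#1 stroke→R1  (J1 needs exactly one f-in)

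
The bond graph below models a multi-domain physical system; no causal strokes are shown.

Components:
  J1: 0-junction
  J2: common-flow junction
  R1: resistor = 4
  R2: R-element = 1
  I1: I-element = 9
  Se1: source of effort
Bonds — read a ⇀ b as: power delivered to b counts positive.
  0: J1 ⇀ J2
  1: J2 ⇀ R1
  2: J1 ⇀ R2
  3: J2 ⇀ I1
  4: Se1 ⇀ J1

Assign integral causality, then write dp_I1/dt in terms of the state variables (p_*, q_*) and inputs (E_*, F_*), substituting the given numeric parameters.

b4 stroke→J1  (Se1 (Se) sets effort on bond)
b0 stroke→J2  (common-e at J1 fixed by 4)
b2 stroke→R2  (J1: bond 4 brought effort, rest push out)
b3 stroke→I1  (I1 outputs flow p/I1)
b1 stroke→J2  (common-f at J2 fixed by 3)

dp_I1/dt = E_Se1 - 4*p_I1/9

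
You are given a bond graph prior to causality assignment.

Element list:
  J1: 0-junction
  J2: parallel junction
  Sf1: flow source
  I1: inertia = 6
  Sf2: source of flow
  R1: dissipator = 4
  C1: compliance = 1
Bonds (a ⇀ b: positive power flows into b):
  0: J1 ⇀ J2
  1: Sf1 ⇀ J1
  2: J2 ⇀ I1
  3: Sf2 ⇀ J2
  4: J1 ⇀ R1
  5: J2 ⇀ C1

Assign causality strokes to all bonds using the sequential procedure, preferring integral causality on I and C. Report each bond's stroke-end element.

b0 stroke→J1
b1 stroke→Sf1
b2 stroke→I1
b3 stroke→Sf2
b4 stroke→R1
b5 stroke→J2

bond 1 stroke at Sf1  (source Sf1 imposes f)
bond 3 stroke at Sf2  (Sf2 fixes flow; stroke at Sf2)
bond 2 stroke at I1  (I1 outputs flow p/I1)
bond 5 stroke at J2  (prefer integral on C1)
bond 0 stroke at J1  (J2: bond 5 brought effort, rest push out)
bond 4 stroke at R1  (common-e at J1 fixed by 0)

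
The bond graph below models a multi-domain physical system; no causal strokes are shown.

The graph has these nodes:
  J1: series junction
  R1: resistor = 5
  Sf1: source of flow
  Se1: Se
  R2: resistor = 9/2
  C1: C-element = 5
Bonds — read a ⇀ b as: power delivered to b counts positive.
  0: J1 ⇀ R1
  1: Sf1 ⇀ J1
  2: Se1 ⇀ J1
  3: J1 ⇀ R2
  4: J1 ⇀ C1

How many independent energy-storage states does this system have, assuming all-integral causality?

1  (C1 all integral)

b1 |Sf1  (Sf1: flow source, stroke at near end)
b2 |J1  (Se1 fixes effort; stroke away)
b0 |J1  (J1 flow already set via bond 1)
b3 |J1  (J1 flow already set via bond 1)
b4 |J1  (1-jn J1 has f-setter on 1)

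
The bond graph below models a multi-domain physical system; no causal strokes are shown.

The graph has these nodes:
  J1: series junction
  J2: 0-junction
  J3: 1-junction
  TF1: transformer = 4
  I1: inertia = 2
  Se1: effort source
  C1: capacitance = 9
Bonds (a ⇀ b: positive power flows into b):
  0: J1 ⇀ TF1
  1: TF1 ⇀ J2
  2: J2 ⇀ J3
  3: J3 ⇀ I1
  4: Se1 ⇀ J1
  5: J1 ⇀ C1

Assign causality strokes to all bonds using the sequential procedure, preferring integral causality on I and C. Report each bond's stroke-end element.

#4 stroke at J1  (Se1 fixes effort; stroke away)
#3 stroke at I1  (I1: I, integral causality)
#2 stroke at J3  (1-jn J3 has f-setter on 3)
#1 stroke at J2  (J2 needs exactly one e-in)
#0 stroke at TF1  (through TF1, causality passes straight; one stroke at TF1)
#5 stroke at J1  (J1 flow already set via bond 0)

β0 →TF1
β1 →J2
β2 →J3
β3 →I1
β4 →J1
β5 →J1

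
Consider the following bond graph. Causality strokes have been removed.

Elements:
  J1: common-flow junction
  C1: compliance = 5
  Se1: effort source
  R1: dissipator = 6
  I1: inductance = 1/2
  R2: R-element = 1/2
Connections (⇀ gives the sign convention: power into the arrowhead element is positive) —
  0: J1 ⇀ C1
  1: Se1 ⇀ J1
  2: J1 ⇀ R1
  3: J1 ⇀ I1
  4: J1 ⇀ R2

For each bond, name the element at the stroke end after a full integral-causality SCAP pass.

#0 stroke→J1
#1 stroke→J1
#2 stroke→J1
#3 stroke→I1
#4 stroke→J1

bond 1 →J1  (Se1 (Se) sets effort on bond)
bond 0 →J1  (C1 outputs effort q/C1)
bond 3 →I1  (I1 outputs flow p/I1)
bond 2 →J1  (J1: bond 3 brought flow, rest push out)
bond 4 →J1  (common-f at J1 fixed by 3)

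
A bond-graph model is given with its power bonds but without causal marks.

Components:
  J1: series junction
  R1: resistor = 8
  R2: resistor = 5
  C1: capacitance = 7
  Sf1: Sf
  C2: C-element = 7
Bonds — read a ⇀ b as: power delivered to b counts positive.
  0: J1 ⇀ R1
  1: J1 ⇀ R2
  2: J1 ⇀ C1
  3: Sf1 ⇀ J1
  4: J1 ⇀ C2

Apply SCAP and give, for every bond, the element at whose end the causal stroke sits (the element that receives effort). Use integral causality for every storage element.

bond 0 stroke at J1
bond 1 stroke at J1
bond 2 stroke at J1
bond 3 stroke at Sf1
bond 4 stroke at J1

b3 →Sf1  (Sf1 fixes flow; stroke at Sf1)
b0 →J1  (common-f at J1 fixed by 3)
b1 →J1  (J1: bond 3 brought flow, rest push out)
b2 →J1  (J1: bond 3 brought flow, rest push out)
b4 →J1  (common-f at J1 fixed by 3)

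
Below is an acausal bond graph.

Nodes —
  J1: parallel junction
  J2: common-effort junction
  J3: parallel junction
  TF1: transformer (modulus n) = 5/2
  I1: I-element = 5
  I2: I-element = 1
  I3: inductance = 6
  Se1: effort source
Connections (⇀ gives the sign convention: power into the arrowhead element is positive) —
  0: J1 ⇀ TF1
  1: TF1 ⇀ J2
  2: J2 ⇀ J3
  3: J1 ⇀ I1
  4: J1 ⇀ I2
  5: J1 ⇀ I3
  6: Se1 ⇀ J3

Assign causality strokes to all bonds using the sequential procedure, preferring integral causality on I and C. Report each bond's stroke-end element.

bond 6 →J3  (Se1 (Se) sets effort on bond)
bond 2 →J2  (J3: bond 6 brought effort, rest push out)
bond 1 →TF1  (J2: bond 2 brought effort, rest push out)
bond 0 →J1  (TF1: transformer flips bond 1)
bond 3 →I1  (0-jn J1 has e-setter on 0)
bond 4 →I2  (J1 effort already set via bond 0)
bond 5 →I3  (J1: bond 0 brought effort, rest push out)

β0 |J1
β1 |TF1
β2 |J2
β3 |I1
β4 |I2
β5 |I3
β6 |J3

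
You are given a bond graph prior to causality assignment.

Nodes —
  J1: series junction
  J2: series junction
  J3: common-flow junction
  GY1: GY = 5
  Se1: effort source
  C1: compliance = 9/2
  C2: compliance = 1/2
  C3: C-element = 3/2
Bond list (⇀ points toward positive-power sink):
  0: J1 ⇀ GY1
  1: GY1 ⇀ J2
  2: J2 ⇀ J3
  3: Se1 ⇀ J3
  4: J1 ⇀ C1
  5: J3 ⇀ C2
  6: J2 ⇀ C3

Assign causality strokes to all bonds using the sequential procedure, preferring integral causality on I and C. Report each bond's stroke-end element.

b0 stroke→GY1
b1 stroke→GY1
b2 stroke→J2
b3 stroke→J3
b4 stroke→J1
b5 stroke→J3
b6 stroke→J2

#3 stroke→J3  (Se1 fixes effort; stroke away)
#4 stroke→J1  (C1: C, integral causality)
#0 stroke→GY1  (J1: last free bond brings flow in)
#1 stroke→GY1  (through GY1, causality inverts; strokes same side of GY1)
#2 stroke→J2  (J2 flow already set via bond 1)
#6 stroke→J2  (J2: bond 1 brought flow, rest push out)
#5 stroke→J3  (common-f at J3 fixed by 2)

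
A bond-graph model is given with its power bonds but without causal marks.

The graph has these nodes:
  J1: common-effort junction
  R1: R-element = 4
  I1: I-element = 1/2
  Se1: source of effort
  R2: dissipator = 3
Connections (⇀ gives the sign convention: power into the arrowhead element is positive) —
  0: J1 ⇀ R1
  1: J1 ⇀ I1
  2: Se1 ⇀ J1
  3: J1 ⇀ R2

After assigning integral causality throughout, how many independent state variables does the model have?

#2 →J1  (source Se1 imposes e)
#0 →R1  (0-jn J1 has e-setter on 2)
#1 →I1  (J1 effort already set via bond 2)
#3 →R2  (J1: bond 2 brought effort, rest push out)

1  (I1 all integral)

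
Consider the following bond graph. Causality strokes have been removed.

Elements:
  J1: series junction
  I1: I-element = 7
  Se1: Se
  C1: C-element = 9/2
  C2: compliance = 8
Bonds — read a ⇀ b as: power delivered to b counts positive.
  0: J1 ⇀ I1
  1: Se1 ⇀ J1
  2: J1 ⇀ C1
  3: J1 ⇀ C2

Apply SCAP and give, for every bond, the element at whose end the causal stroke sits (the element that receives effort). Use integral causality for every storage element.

bond 1 |J1  (Se1 (Se) sets effort on bond)
bond 0 |I1  (I1: I, integral causality)
bond 2 |J1  (1-jn J1 has f-setter on 0)
bond 3 |J1  (1-jn J1 has f-setter on 0)

bond 0 stroke→I1
bond 1 stroke→J1
bond 2 stroke→J1
bond 3 stroke→J1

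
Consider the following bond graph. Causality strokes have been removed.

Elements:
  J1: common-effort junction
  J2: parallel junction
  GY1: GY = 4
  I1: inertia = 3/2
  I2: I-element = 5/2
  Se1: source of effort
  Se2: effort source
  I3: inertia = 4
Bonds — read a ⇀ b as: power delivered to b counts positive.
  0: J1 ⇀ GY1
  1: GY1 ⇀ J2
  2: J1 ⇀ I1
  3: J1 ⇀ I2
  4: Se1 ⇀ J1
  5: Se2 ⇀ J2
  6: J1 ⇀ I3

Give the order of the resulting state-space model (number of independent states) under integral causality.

3  (I1, I2, I3 all integral)

bond 4 stroke→J1  (Se1 fixes effort; stroke away)
bond 5 stroke→J2  (Se2: effort source, stroke at far end)
bond 0 stroke→GY1  (0-jn J1 has e-setter on 4)
bond 2 stroke→I1  (0-jn J1 has e-setter on 4)
bond 3 stroke→I2  (0-jn J1 has e-setter on 4)
bond 6 stroke→I3  (0-jn J1 has e-setter on 4)
bond 1 stroke→GY1  (common-e at J2 fixed by 5)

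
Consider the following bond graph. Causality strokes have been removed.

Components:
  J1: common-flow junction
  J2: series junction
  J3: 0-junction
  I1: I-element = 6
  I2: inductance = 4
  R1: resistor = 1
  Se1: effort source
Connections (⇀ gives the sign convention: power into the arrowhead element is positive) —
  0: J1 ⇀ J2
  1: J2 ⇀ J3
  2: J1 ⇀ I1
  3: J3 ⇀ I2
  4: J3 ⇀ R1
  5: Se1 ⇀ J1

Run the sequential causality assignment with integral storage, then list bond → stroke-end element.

#5 stroke→J1  (Se1: effort source, stroke at far end)
#2 stroke→I1  (I1 integral (f out))
#0 stroke→J1  (J1: bond 2 brought flow, rest push out)
#1 stroke→J2  (common-f at J2 fixed by 0)
#3 stroke→I2  (I2 integral (f out))
#4 stroke→J3  (J3 needs exactly one e-in)

bond 0 |J1
bond 1 |J2
bond 2 |I1
bond 3 |I2
bond 4 |J3
bond 5 |J1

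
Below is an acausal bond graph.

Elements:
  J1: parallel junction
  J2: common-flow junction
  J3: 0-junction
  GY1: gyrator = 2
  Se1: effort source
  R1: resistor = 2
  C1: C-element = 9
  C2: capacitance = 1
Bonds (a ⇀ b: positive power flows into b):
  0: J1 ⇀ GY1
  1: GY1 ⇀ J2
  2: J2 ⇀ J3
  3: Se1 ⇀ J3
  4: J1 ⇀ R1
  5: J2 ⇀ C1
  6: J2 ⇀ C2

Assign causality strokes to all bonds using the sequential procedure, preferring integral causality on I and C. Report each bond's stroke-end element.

β0 stroke→GY1
β1 stroke→GY1
β2 stroke→J2
β3 stroke→J3
β4 stroke→J1
β5 stroke→J2
β6 stroke→J2

b3 stroke at J3  (source Se1 imposes e)
b2 stroke at J2  (common-e at J3 fixed by 3)
b5 stroke at J2  (prefer integral on C1)
b6 stroke at J2  (prefer integral on C2)
b1 stroke at GY1  (J2: last free bond brings flow in)
b0 stroke at GY1  (through GY1, causality inverts; strokes same side of GY1)
b4 stroke at J1  (only one effort-in slot at J1)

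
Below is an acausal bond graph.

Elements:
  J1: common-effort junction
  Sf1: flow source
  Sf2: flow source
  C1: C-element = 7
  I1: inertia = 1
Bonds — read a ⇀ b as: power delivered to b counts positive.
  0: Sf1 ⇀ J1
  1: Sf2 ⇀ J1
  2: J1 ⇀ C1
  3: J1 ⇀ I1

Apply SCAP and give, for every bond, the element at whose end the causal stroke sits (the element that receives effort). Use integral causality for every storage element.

bond 0 stroke at Sf1  (Sf1: flow source, stroke at near end)
bond 1 stroke at Sf2  (Sf2 (Sf) sets flow on bond)
bond 2 stroke at J1  (C1: C, integral causality)
bond 3 stroke at I1  (common-e at J1 fixed by 2)

β0 stroke at Sf1
β1 stroke at Sf2
β2 stroke at J1
β3 stroke at I1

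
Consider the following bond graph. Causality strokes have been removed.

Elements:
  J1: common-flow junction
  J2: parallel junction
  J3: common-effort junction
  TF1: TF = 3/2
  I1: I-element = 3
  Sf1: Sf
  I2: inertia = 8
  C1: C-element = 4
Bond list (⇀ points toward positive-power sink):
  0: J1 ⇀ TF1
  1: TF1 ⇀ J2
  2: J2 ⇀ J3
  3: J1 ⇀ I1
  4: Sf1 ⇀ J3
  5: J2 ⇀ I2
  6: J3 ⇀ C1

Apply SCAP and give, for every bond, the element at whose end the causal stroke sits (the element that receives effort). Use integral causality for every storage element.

b4 |Sf1  (source Sf1 imposes f)
b3 |I1  (I1 outputs flow p/I1)
b0 |J1  (J1: bond 3 brought flow, rest push out)
b1 |TF1  (TF1 one-in-one-out from 0)
b5 |I2  (I2: I, integral causality)
b2 |J2  (J2: last free bond brings effort in)
b6 |J3  (J3 needs exactly one e-in)

bond 0 |J1
bond 1 |TF1
bond 2 |J2
bond 3 |I1
bond 4 |Sf1
bond 5 |I2
bond 6 |J3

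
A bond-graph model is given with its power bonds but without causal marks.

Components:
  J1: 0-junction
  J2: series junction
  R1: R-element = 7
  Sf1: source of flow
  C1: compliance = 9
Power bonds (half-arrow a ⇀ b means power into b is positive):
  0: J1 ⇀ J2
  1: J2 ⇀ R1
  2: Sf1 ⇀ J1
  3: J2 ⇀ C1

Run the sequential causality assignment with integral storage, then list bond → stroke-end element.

b0 stroke at J1
b1 stroke at J2
b2 stroke at Sf1
b3 stroke at J2

#2 stroke→Sf1  (Sf1 (Sf) sets flow on bond)
#0 stroke→J1  (only one effort-in slot at J1)
#1 stroke→J2  (J2 flow already set via bond 0)
#3 stroke→J2  (J2: bond 0 brought flow, rest push out)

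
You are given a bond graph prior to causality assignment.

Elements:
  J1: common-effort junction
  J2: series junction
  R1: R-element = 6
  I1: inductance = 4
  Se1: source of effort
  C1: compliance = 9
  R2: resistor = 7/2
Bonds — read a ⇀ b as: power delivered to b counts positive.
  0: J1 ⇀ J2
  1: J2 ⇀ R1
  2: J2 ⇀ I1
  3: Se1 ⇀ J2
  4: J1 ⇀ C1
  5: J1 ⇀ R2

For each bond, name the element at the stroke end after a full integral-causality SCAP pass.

β3 →J2  (source Se1 imposes e)
β2 →I1  (I1 outputs flow p/I1)
β0 →J2  (J2: bond 2 brought flow, rest push out)
β1 →J2  (common-f at J2 fixed by 2)
β4 →J1  (prefer integral on C1)
β5 →R2  (J1: bond 4 brought effort, rest push out)

bond 0 stroke at J2
bond 1 stroke at J2
bond 2 stroke at I1
bond 3 stroke at J2
bond 4 stroke at J1
bond 5 stroke at R2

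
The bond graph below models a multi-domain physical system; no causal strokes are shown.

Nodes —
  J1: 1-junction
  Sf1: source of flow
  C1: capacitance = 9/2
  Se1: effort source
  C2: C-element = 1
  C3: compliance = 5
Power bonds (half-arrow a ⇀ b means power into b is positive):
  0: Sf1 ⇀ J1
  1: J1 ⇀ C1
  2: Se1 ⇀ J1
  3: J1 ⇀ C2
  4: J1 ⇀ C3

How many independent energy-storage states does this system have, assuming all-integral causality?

bond 0 |Sf1  (Sf1 fixes flow; stroke at Sf1)
bond 2 |J1  (Se1 fixes effort; stroke away)
bond 1 |J1  (J1 flow already set via bond 0)
bond 3 |J1  (common-f at J1 fixed by 0)
bond 4 |J1  (J1: bond 0 brought flow, rest push out)

3  (C1, C2, C3 all integral)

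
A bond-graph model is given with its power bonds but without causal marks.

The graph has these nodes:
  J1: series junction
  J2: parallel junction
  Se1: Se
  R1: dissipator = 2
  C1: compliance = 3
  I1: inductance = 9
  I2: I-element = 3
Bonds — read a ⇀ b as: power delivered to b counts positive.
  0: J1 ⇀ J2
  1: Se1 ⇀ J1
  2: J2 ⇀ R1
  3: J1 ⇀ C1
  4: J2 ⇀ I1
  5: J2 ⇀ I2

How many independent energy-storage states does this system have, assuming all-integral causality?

bond 1 →J1  (Se1 fixes effort; stroke away)
bond 3 →J1  (C1 integral (e out))
bond 0 →J2  (only one flow-in slot at J1)
bond 2 →R1  (common-e at J2 fixed by 0)
bond 4 →I1  (J2: bond 0 brought effort, rest push out)
bond 5 →I2  (common-e at J2 fixed by 0)

3  (C1, I1, I2 all integral)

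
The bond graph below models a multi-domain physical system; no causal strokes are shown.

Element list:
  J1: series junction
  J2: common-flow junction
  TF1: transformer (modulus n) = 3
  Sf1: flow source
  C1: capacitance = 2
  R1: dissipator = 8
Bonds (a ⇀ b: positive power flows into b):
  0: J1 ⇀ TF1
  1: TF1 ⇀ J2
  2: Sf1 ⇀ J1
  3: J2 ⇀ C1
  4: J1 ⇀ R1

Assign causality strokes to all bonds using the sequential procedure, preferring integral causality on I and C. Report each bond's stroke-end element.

b0 |J1
b1 |TF1
b2 |Sf1
b3 |J2
b4 |J1

bond 2 |Sf1  (source Sf1 imposes f)
bond 0 |J1  (J1 flow already set via bond 2)
bond 4 |J1  (J1: bond 2 brought flow, rest push out)
bond 1 |TF1  (through TF1, causality passes straight; one stroke at TF1)
bond 3 |J2  (J2 flow already set via bond 1)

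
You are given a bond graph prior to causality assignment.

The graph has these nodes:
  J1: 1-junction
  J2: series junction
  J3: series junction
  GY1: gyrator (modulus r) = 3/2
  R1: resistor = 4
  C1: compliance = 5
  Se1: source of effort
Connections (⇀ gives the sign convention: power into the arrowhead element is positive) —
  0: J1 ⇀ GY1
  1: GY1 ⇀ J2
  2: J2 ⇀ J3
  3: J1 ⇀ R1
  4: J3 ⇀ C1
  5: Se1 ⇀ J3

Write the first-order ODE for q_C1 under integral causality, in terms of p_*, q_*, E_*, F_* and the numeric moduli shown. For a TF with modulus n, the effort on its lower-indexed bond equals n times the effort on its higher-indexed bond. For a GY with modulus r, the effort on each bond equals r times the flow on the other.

#5 |J3  (Se1 (Se) sets effort on bond)
#4 |J3  (prefer integral on C1)
#2 |J2  (J3: last free bond brings flow in)
#1 |GY1  (J2: last free bond brings flow in)
#0 |GY1  (through GY1, causality inverts; strokes same side of GY1)
#3 |J1  (1-jn J1 has f-setter on 0)

dq_C1/dt = 16*E_Se1/9 - 16*q_C1/45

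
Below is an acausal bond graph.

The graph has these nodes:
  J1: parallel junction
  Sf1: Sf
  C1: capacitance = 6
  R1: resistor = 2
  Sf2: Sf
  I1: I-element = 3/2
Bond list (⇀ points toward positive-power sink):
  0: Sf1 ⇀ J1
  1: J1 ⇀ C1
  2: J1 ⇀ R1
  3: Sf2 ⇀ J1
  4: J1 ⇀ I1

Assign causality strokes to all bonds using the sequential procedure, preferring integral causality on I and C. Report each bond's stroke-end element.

β0 stroke→Sf1
β1 stroke→J1
β2 stroke→R1
β3 stroke→Sf2
β4 stroke→I1

#0 stroke→Sf1  (Sf1: flow source, stroke at near end)
#3 stroke→Sf2  (Sf2: flow source, stroke at near end)
#1 stroke→J1  (C1 outputs effort q/C1)
#2 stroke→R1  (J1: bond 1 brought effort, rest push out)
#4 stroke→I1  (J1 effort already set via bond 1)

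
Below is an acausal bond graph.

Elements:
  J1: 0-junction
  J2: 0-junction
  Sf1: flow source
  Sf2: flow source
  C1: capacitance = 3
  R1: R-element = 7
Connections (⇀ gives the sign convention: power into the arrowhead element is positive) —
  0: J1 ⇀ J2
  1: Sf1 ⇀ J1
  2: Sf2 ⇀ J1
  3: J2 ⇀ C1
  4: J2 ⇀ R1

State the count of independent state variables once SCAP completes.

b1 stroke→Sf1  (Sf1: flow source, stroke at near end)
b2 stroke→Sf2  (source Sf2 imposes f)
b0 stroke→J1  (J1: last free bond brings effort in)
b3 stroke→J2  (C1 outputs effort q/C1)
b4 stroke→R1  (J2 effort already set via bond 3)

1  (C1 all integral)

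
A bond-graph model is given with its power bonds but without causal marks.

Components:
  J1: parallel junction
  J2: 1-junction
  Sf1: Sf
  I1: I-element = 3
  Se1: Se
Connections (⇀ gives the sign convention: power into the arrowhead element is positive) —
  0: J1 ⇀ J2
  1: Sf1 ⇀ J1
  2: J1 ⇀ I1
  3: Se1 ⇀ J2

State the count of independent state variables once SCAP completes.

#1 stroke at Sf1  (Sf1 (Sf) sets flow on bond)
#3 stroke at J2  (Se1 (Se) sets effort on bond)
#0 stroke at J1  (only one flow-in slot at J2)
#2 stroke at I1  (J1: bond 0 brought effort, rest push out)

1  (I1 all integral)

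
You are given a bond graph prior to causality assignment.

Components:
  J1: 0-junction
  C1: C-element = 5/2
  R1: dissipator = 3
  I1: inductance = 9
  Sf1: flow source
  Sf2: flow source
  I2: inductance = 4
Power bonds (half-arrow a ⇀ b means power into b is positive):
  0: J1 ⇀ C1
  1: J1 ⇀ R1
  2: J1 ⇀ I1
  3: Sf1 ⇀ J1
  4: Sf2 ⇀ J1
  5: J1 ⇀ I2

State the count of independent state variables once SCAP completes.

b3 →Sf1  (Sf1 fixes flow; stroke at Sf1)
b4 →Sf2  (Sf2: flow source, stroke at near end)
b0 →J1  (prefer integral on C1)
b1 →R1  (J1 effort already set via bond 0)
b2 →I1  (J1: bond 0 brought effort, rest push out)
b5 →I2  (J1 effort already set via bond 0)

3  (C1, I1, I2 all integral)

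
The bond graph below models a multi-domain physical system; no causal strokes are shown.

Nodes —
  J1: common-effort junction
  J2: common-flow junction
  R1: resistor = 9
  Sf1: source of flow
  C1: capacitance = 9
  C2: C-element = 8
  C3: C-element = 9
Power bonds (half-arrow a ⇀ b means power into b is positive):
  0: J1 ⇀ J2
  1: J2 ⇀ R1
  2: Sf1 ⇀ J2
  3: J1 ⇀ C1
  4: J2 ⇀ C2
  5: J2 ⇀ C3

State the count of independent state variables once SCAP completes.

3  (C1, C2, C3 all integral)

bond 2 stroke at Sf1  (source Sf1 imposes f)
bond 0 stroke at J2  (1-jn J2 has f-setter on 2)
bond 1 stroke at J2  (common-f at J2 fixed by 2)
bond 4 stroke at J2  (common-f at J2 fixed by 2)
bond 5 stroke at J2  (J2 flow already set via bond 2)
bond 3 stroke at J1  (closing 0-jn rule on J1)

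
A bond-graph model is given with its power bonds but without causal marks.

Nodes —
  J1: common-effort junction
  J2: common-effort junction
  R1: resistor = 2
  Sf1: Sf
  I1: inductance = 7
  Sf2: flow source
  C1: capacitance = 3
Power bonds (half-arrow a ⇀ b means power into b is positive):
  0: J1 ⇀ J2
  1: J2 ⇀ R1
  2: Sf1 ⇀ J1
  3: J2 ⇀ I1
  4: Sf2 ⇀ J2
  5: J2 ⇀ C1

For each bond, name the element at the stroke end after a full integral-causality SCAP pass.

β0 →J1
β1 →R1
β2 →Sf1
β3 →I1
β4 →Sf2
β5 →J2

b2 |Sf1  (Sf1: flow source, stroke at near end)
b4 |Sf2  (Sf2 (Sf) sets flow on bond)
b0 |J1  (J1 needs exactly one e-in)
b3 |I1  (I1: I, integral causality)
b5 |J2  (prefer integral on C1)
b1 |R1  (J2 effort already set via bond 5)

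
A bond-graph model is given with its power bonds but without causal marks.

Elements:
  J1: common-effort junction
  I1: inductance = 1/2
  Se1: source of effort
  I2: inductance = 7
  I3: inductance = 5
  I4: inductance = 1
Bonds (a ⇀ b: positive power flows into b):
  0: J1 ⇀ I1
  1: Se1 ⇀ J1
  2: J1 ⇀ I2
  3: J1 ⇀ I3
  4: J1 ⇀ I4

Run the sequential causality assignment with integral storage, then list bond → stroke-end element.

#1 stroke→J1  (Se1 fixes effort; stroke away)
#0 stroke→I1  (J1 effort already set via bond 1)
#2 stroke→I2  (J1 effort already set via bond 1)
#3 stroke→I3  (J1: bond 1 brought effort, rest push out)
#4 stroke→I4  (common-e at J1 fixed by 1)

β0 →I1
β1 →J1
β2 →I2
β3 →I3
β4 →I4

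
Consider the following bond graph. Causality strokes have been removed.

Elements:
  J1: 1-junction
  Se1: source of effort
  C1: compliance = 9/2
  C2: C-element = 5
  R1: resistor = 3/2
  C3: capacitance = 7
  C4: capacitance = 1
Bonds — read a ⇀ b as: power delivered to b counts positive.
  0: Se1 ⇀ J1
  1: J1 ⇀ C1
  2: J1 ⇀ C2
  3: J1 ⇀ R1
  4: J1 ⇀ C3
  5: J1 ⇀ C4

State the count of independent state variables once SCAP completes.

4  (C1, C2, C3, C4 all integral)

β0 |J1  (Se1: effort source, stroke at far end)
β1 |J1  (C1 outputs effort q/C1)
β2 |J1  (C2 outputs effort q/C2)
β4 |J1  (C3: C, integral causality)
β5 |J1  (prefer integral on C4)
β3 |R1  (J1: last free bond brings flow in)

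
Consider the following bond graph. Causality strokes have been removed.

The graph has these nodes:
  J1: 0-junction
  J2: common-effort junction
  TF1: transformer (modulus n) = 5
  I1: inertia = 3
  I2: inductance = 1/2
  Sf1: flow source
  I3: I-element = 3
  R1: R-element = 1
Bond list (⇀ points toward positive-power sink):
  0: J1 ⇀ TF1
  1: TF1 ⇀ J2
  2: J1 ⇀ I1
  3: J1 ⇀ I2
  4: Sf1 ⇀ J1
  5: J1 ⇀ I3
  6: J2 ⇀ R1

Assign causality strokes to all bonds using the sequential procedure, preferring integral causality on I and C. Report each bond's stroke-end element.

#0 stroke at J1
#1 stroke at TF1
#2 stroke at I1
#3 stroke at I2
#4 stroke at Sf1
#5 stroke at I3
#6 stroke at J2

bond 4 stroke→Sf1  (source Sf1 imposes f)
bond 2 stroke→I1  (prefer integral on I1)
bond 3 stroke→I2  (I2 integral (f out))
bond 5 stroke→I3  (I3 outputs flow p/I3)
bond 0 stroke→J1  (only one effort-in slot at J1)
bond 1 stroke→TF1  (through TF1, causality passes straight; one stroke at TF1)
bond 6 stroke→J2  (J2 needs exactly one e-in)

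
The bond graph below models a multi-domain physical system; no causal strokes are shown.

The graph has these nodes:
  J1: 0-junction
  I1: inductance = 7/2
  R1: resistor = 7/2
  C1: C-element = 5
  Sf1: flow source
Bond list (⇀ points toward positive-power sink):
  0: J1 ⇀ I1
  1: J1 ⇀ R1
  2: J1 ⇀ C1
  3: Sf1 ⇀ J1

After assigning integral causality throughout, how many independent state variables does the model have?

2  (C1, I1 all integral)

bond 3 stroke at Sf1  (Sf1 (Sf) sets flow on bond)
bond 0 stroke at I1  (prefer integral on I1)
bond 2 stroke at J1  (C1: C, integral causality)
bond 1 stroke at R1  (0-jn J1 has e-setter on 2)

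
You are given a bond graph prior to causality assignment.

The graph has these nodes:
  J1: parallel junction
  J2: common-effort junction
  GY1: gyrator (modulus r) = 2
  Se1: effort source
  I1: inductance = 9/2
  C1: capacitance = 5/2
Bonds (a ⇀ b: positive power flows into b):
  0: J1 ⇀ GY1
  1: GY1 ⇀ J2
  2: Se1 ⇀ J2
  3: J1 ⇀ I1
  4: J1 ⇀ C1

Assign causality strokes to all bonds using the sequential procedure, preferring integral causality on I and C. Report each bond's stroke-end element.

b2 →J2  (Se1 (Se) sets effort on bond)
b1 →GY1  (J2 effort already set via bond 2)
b0 →GY1  (GY1 both-in/both-out from 1)
b3 →I1  (prefer integral on I1)
b4 →J1  (J1: last free bond brings effort in)

β0 →GY1
β1 →GY1
β2 →J2
β3 →I1
β4 →J1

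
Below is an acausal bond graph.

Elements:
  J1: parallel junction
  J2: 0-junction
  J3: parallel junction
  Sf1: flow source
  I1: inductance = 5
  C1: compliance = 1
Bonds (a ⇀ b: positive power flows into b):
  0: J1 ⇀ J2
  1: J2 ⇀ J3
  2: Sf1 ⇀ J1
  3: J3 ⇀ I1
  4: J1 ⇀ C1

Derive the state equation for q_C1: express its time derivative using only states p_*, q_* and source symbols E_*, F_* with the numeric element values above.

#2 |Sf1  (Sf1: flow source, stroke at near end)
#3 |I1  (I1: I, integral causality)
#1 |J3  (closing 0-jn rule on J3)
#0 |J2  (only one effort-in slot at J2)
#4 |J1  (only one effort-in slot at J1)

dq_C1/dt = F_Sf1 - p_I1/5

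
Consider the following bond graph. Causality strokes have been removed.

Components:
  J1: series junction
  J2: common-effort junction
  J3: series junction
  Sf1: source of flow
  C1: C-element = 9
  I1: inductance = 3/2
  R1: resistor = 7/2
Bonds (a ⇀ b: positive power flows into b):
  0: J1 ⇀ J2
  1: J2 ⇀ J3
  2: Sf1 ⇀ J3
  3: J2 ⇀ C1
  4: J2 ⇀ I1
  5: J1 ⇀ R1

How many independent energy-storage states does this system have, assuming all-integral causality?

β2 stroke at Sf1  (source Sf1 imposes f)
β1 stroke at J3  (1-jn J3 has f-setter on 2)
β3 stroke at J2  (C1: C, integral causality)
β0 stroke at J1  (J2: bond 3 brought effort, rest push out)
β4 stroke at I1  (0-jn J2 has e-setter on 3)
β5 stroke at R1  (only one flow-in slot at J1)

2  (C1, I1 all integral)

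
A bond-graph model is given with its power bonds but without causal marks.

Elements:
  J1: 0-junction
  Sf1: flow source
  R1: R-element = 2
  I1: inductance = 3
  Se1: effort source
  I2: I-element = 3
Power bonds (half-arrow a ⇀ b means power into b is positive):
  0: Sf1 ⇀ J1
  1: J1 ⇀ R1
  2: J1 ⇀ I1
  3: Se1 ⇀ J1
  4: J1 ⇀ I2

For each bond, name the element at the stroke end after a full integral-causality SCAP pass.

b0 stroke at Sf1
b1 stroke at R1
b2 stroke at I1
b3 stroke at J1
b4 stroke at I2

β0 |Sf1  (source Sf1 imposes f)
β3 |J1  (Se1 (Se) sets effort on bond)
β1 |R1  (J1: bond 3 brought effort, rest push out)
β2 |I1  (common-e at J1 fixed by 3)
β4 |I2  (J1 effort already set via bond 3)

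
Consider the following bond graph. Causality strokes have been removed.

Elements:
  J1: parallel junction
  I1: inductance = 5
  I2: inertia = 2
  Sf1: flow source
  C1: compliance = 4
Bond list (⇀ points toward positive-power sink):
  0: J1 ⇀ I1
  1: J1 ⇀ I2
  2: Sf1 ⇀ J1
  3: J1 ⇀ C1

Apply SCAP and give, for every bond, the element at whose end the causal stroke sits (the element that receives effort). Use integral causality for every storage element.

#0 stroke at I1
#1 stroke at I2
#2 stroke at Sf1
#3 stroke at J1

bond 2 stroke at Sf1  (source Sf1 imposes f)
bond 0 stroke at I1  (prefer integral on I1)
bond 1 stroke at I2  (I2: I, integral causality)
bond 3 stroke at J1  (J1: last free bond brings effort in)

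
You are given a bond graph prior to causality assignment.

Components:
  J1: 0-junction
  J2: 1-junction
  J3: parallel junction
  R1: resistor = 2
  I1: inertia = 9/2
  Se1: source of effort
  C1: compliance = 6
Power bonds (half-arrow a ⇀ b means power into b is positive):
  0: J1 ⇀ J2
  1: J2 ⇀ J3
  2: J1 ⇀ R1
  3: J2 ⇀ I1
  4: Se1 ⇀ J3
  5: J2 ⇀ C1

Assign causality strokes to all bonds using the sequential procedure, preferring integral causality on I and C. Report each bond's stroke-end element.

b0 →J2
b1 →J2
b2 →J1
b3 →I1
b4 →J3
b5 →J2

b4 stroke at J3  (source Se1 imposes e)
b1 stroke at J2  (0-jn J3 has e-setter on 4)
b3 stroke at I1  (prefer integral on I1)
b0 stroke at J2  (common-f at J2 fixed by 3)
b5 stroke at J2  (J2 flow already set via bond 3)
b2 stroke at J1  (J1: last free bond brings effort in)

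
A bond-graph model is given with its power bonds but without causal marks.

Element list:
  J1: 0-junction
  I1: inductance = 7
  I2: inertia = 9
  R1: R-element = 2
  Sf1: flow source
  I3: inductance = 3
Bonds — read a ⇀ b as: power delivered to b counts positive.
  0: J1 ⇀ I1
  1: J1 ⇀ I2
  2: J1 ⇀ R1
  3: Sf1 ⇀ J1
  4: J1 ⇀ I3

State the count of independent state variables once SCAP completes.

#3 |Sf1  (Sf1: flow source, stroke at near end)
#0 |I1  (I1 outputs flow p/I1)
#1 |I2  (I2 integral (f out))
#4 |I3  (I3: I, integral causality)
#2 |J1  (J1: last free bond brings effort in)

3  (I1, I2, I3 all integral)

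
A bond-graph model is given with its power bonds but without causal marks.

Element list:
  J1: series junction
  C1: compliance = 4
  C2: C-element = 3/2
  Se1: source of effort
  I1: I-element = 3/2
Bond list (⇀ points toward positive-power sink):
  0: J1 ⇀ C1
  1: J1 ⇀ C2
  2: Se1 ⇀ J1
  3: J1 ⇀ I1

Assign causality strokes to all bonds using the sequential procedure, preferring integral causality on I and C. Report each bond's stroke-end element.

b0 stroke→J1
b1 stroke→J1
b2 stroke→J1
b3 stroke→I1

bond 2 stroke at J1  (source Se1 imposes e)
bond 0 stroke at J1  (C1 integral (e out))
bond 1 stroke at J1  (prefer integral on C2)
bond 3 stroke at I1  (J1 needs exactly one f-in)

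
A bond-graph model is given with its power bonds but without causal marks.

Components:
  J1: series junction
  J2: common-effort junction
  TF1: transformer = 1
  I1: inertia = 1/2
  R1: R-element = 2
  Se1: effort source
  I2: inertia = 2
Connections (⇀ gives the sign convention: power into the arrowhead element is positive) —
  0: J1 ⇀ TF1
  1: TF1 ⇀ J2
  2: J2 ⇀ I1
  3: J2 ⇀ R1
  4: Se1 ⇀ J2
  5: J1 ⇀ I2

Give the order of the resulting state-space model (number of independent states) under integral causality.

#4 →J2  (source Se1 imposes e)
#1 →TF1  (0-jn J2 has e-setter on 4)
#2 →I1  (0-jn J2 has e-setter on 4)
#3 →R1  (J2 effort already set via bond 4)
#0 →J1  (TF TF1: opposite of bond 1)
#5 →I2  (closing 1-jn rule on J1)

2  (I1, I2 all integral)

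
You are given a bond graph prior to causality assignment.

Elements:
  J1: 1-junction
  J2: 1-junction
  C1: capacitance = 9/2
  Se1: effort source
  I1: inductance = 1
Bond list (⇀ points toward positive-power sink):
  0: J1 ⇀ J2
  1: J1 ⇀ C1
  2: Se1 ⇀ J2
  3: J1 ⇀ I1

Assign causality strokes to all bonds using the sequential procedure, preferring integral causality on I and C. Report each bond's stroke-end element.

bond 0 |J1
bond 1 |J1
bond 2 |J2
bond 3 |I1

β2 |J2  (Se1 (Se) sets effort on bond)
β0 |J1  (J2 needs exactly one f-in)
β1 |J1  (C1: C, integral causality)
β3 |I1  (J1: last free bond brings flow in)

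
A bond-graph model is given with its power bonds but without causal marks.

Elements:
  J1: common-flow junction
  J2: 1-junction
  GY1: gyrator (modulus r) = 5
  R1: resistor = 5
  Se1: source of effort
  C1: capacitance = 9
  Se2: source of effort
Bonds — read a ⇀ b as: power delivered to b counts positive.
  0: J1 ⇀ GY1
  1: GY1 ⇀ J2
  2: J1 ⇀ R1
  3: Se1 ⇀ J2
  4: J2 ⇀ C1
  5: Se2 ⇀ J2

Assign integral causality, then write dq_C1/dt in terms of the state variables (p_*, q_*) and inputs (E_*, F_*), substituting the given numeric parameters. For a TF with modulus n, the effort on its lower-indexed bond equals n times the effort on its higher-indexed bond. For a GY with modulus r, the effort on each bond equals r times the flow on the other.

dq_C1/dt = E_Se1/5 + E_Se2/5 - q_C1/45

#3 stroke at J2  (Se1 fixes effort; stroke away)
#5 stroke at J2  (source Se2 imposes e)
#4 stroke at J2  (C1 integral (e out))
#1 stroke at GY1  (J2 needs exactly one f-in)
#0 stroke at GY1  (GY1: gyrator matches bond 1)
#2 stroke at J1  (J1: bond 0 brought flow, rest push out)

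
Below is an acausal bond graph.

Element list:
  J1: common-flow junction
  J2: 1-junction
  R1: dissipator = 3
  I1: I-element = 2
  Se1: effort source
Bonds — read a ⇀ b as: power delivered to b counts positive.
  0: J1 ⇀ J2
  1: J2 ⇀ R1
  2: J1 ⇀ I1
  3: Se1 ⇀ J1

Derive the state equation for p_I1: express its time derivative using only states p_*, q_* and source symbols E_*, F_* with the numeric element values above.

dp_I1/dt = E_Se1 - 3*p_I1/2

bond 3 stroke→J1  (source Se1 imposes e)
bond 2 stroke→I1  (I1 integral (f out))
bond 0 stroke→J1  (common-f at J1 fixed by 2)
bond 1 stroke→J2  (J2: bond 0 brought flow, rest push out)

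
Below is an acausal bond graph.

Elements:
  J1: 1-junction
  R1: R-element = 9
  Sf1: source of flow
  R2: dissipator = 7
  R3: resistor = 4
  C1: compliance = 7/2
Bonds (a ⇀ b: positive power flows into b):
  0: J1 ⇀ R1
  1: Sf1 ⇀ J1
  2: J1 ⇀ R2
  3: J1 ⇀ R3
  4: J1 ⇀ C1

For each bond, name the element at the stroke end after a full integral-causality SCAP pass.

bond 1 stroke at Sf1  (source Sf1 imposes f)
bond 0 stroke at J1  (J1 flow already set via bond 1)
bond 2 stroke at J1  (J1 flow already set via bond 1)
bond 3 stroke at J1  (J1 flow already set via bond 1)
bond 4 stroke at J1  (1-jn J1 has f-setter on 1)

β0 →J1
β1 →Sf1
β2 →J1
β3 →J1
β4 →J1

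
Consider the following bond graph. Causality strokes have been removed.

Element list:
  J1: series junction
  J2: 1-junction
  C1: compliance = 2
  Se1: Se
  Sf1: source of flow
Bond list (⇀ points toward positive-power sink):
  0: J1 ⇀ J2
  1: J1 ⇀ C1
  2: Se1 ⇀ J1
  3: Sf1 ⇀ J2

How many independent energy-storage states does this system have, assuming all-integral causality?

1  (C1 all integral)

#2 →J1  (source Se1 imposes e)
#3 →Sf1  (Sf1 (Sf) sets flow on bond)
#0 →J2  (J2 flow already set via bond 3)
#1 →J1  (J1: bond 0 brought flow, rest push out)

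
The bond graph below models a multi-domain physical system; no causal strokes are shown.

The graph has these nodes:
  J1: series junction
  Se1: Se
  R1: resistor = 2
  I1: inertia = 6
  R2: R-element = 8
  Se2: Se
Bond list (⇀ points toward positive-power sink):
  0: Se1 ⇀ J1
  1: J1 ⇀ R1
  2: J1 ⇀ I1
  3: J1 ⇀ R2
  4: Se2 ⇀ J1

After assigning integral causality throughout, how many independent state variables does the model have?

bond 0 |J1  (Se1 (Se) sets effort on bond)
bond 4 |J1  (Se2 (Se) sets effort on bond)
bond 2 |I1  (prefer integral on I1)
bond 1 |J1  (common-f at J1 fixed by 2)
bond 3 |J1  (J1: bond 2 brought flow, rest push out)

1  (I1 all integral)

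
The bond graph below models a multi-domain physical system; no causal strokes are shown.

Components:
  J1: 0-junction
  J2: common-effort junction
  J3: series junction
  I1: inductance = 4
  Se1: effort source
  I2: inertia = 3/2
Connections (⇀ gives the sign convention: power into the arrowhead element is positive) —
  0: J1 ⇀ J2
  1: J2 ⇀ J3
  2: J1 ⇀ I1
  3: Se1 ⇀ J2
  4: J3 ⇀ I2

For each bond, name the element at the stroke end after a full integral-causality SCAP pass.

bond 3 |J2  (Se1: effort source, stroke at far end)
bond 0 |J1  (0-jn J2 has e-setter on 3)
bond 1 |J3  (J2: bond 3 brought effort, rest push out)
bond 4 |I2  (only one flow-in slot at J3)
bond 2 |I1  (common-e at J1 fixed by 0)

#0 |J1
#1 |J3
#2 |I1
#3 |J2
#4 |I2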